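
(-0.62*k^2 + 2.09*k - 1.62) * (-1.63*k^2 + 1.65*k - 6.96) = 1.0106*k^4 - 4.4297*k^3 + 10.4043*k^2 - 17.2194*k + 11.2752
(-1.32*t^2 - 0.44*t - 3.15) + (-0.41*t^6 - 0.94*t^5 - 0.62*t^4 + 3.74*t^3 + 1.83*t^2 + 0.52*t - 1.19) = -0.41*t^6 - 0.94*t^5 - 0.62*t^4 + 3.74*t^3 + 0.51*t^2 + 0.08*t - 4.34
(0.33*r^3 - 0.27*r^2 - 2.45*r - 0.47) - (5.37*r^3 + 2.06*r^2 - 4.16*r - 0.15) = -5.04*r^3 - 2.33*r^2 + 1.71*r - 0.32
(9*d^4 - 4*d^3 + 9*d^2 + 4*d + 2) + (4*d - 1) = 9*d^4 - 4*d^3 + 9*d^2 + 8*d + 1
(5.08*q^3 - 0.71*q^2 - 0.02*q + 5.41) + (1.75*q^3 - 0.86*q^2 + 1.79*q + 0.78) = 6.83*q^3 - 1.57*q^2 + 1.77*q + 6.19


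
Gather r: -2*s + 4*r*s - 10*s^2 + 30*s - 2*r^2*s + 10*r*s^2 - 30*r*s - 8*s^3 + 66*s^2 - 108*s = -2*r^2*s + r*(10*s^2 - 26*s) - 8*s^3 + 56*s^2 - 80*s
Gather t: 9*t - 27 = 9*t - 27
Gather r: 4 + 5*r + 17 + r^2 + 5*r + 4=r^2 + 10*r + 25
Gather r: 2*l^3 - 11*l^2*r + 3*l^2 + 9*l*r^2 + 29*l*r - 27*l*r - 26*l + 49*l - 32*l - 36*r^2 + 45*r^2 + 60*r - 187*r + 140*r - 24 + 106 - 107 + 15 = 2*l^3 + 3*l^2 - 9*l + r^2*(9*l + 9) + r*(-11*l^2 + 2*l + 13) - 10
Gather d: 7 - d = 7 - d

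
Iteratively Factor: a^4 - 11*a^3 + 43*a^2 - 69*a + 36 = (a - 3)*(a^3 - 8*a^2 + 19*a - 12) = (a - 3)*(a - 1)*(a^2 - 7*a + 12) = (a - 3)^2*(a - 1)*(a - 4)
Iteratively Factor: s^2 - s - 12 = (s - 4)*(s + 3)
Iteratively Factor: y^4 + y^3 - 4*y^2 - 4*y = (y - 2)*(y^3 + 3*y^2 + 2*y) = (y - 2)*(y + 1)*(y^2 + 2*y) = (y - 2)*(y + 1)*(y + 2)*(y)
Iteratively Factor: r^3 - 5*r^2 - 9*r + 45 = (r - 3)*(r^2 - 2*r - 15) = (r - 3)*(r + 3)*(r - 5)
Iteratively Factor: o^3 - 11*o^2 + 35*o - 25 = (o - 5)*(o^2 - 6*o + 5) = (o - 5)*(o - 1)*(o - 5)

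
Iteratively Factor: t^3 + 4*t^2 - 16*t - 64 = (t + 4)*(t^2 - 16) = (t + 4)^2*(t - 4)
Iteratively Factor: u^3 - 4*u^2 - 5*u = (u)*(u^2 - 4*u - 5) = u*(u + 1)*(u - 5)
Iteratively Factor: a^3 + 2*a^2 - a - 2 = (a + 1)*(a^2 + a - 2) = (a - 1)*(a + 1)*(a + 2)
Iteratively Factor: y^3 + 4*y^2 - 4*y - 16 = (y + 2)*(y^2 + 2*y - 8) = (y + 2)*(y + 4)*(y - 2)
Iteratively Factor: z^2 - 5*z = (z)*(z - 5)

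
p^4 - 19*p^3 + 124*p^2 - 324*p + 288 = (p - 8)*(p - 6)*(p - 3)*(p - 2)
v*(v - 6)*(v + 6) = v^3 - 36*v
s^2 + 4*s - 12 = (s - 2)*(s + 6)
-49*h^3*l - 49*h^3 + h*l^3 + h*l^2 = (-7*h + l)*(7*h + l)*(h*l + h)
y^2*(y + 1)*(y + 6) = y^4 + 7*y^3 + 6*y^2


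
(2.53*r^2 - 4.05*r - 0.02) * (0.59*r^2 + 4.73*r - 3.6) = 1.4927*r^4 + 9.5774*r^3 - 28.2763*r^2 + 14.4854*r + 0.072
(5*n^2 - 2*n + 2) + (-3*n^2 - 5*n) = 2*n^2 - 7*n + 2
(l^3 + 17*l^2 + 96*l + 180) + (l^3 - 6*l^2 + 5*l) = 2*l^3 + 11*l^2 + 101*l + 180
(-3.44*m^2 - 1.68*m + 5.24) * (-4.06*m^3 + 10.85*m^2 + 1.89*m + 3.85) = 13.9664*m^5 - 30.5032*m^4 - 46.004*m^3 + 40.4348*m^2 + 3.4356*m + 20.174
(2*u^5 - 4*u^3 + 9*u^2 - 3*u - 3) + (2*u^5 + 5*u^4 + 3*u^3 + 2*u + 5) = 4*u^5 + 5*u^4 - u^3 + 9*u^2 - u + 2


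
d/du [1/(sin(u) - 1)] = -cos(u)/(sin(u) - 1)^2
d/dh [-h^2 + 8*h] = 8 - 2*h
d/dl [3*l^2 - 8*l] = 6*l - 8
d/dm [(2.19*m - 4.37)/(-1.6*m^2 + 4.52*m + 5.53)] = (3.504*m^2 - 13.984*m + 31.8631)/(2.56*m^4 - 14.464*m^3 + 2.73439999999999*m^2 + 49.9912*m + 30.5809)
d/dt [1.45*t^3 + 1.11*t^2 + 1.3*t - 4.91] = 4.35*t^2 + 2.22*t + 1.3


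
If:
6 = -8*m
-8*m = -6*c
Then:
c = -1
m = -3/4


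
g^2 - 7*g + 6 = (g - 6)*(g - 1)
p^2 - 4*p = p*(p - 4)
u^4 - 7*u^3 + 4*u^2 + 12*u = u*(u - 6)*(u - 2)*(u + 1)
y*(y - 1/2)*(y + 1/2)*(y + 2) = y^4 + 2*y^3 - y^2/4 - y/2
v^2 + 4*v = v*(v + 4)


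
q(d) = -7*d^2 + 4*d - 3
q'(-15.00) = 214.00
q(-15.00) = -1638.00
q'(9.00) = -122.00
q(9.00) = -534.00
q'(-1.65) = 27.10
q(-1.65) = -28.66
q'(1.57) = -17.98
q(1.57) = -13.97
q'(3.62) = -46.68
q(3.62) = -80.25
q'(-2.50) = 39.00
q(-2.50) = -56.75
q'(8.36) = -113.04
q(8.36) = -458.79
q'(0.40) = -1.60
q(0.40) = -2.52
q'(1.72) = -20.08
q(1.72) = -16.83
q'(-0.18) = 6.52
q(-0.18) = -3.95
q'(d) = 4 - 14*d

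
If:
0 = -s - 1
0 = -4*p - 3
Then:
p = -3/4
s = -1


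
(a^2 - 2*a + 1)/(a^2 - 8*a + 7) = (a - 1)/(a - 7)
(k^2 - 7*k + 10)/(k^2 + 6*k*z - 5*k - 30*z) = (k - 2)/(k + 6*z)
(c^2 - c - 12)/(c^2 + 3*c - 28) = (c + 3)/(c + 7)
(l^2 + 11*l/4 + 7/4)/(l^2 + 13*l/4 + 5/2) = (4*l^2 + 11*l + 7)/(4*l^2 + 13*l + 10)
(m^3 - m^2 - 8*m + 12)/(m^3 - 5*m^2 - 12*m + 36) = (m - 2)/(m - 6)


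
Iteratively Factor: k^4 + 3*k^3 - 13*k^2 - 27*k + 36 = (k + 3)*(k^3 - 13*k + 12) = (k - 1)*(k + 3)*(k^2 + k - 12) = (k - 1)*(k + 3)*(k + 4)*(k - 3)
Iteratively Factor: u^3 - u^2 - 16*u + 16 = (u - 4)*(u^2 + 3*u - 4) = (u - 4)*(u + 4)*(u - 1)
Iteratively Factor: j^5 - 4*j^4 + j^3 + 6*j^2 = (j)*(j^4 - 4*j^3 + j^2 + 6*j) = j*(j + 1)*(j^3 - 5*j^2 + 6*j) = j*(j - 3)*(j + 1)*(j^2 - 2*j) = j^2*(j - 3)*(j + 1)*(j - 2)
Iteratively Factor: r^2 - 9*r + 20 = (r - 4)*(r - 5)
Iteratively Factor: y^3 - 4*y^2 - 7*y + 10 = (y + 2)*(y^2 - 6*y + 5) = (y - 1)*(y + 2)*(y - 5)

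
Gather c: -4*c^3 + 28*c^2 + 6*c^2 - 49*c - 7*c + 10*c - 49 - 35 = -4*c^3 + 34*c^2 - 46*c - 84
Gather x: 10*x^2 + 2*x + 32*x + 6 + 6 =10*x^2 + 34*x + 12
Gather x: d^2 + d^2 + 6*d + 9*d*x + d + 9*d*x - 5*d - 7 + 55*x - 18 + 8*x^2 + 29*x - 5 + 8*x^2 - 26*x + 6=2*d^2 + 2*d + 16*x^2 + x*(18*d + 58) - 24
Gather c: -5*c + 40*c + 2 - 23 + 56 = 35*c + 35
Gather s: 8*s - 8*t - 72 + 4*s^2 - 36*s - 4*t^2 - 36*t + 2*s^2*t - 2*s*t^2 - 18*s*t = s^2*(2*t + 4) + s*(-2*t^2 - 18*t - 28) - 4*t^2 - 44*t - 72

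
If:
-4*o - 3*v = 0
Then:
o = -3*v/4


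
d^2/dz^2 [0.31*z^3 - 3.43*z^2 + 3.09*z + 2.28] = 1.86*z - 6.86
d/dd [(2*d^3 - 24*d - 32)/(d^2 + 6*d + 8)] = 2*d*(d + 8)/(d^2 + 8*d + 16)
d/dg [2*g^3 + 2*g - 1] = 6*g^2 + 2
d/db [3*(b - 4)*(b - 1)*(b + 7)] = 9*b^2 + 12*b - 93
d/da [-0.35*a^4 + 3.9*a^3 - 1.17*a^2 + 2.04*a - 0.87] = -1.4*a^3 + 11.7*a^2 - 2.34*a + 2.04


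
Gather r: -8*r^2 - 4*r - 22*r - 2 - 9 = -8*r^2 - 26*r - 11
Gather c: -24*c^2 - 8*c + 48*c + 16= -24*c^2 + 40*c + 16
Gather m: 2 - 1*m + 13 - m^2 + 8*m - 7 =-m^2 + 7*m + 8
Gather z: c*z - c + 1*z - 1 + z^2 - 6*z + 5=-c + z^2 + z*(c - 5) + 4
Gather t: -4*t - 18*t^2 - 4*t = -18*t^2 - 8*t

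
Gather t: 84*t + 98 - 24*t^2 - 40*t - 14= -24*t^2 + 44*t + 84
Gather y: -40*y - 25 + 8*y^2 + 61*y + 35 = 8*y^2 + 21*y + 10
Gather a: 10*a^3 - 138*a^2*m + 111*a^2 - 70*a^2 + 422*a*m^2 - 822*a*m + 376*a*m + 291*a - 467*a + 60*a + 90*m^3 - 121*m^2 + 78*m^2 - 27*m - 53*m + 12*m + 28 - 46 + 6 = 10*a^3 + a^2*(41 - 138*m) + a*(422*m^2 - 446*m - 116) + 90*m^3 - 43*m^2 - 68*m - 12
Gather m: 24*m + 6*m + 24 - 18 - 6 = 30*m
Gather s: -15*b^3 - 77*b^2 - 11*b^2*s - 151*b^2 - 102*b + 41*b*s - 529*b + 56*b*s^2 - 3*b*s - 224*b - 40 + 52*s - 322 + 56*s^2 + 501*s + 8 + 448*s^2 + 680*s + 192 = -15*b^3 - 228*b^2 - 855*b + s^2*(56*b + 504) + s*(-11*b^2 + 38*b + 1233) - 162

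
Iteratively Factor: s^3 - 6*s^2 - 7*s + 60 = (s - 5)*(s^2 - s - 12) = (s - 5)*(s + 3)*(s - 4)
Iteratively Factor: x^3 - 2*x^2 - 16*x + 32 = (x + 4)*(x^2 - 6*x + 8) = (x - 4)*(x + 4)*(x - 2)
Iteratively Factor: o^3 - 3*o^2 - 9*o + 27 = (o - 3)*(o^2 - 9) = (o - 3)*(o + 3)*(o - 3)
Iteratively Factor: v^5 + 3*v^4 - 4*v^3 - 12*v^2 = (v - 2)*(v^4 + 5*v^3 + 6*v^2) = v*(v - 2)*(v^3 + 5*v^2 + 6*v) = v*(v - 2)*(v + 2)*(v^2 + 3*v) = v*(v - 2)*(v + 2)*(v + 3)*(v)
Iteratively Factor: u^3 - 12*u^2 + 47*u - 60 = (u - 3)*(u^2 - 9*u + 20) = (u - 4)*(u - 3)*(u - 5)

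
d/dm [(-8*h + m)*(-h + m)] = -9*h + 2*m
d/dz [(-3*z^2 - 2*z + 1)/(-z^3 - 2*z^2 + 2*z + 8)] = (-3*z^4 - 4*z^3 - 7*z^2 - 44*z - 18)/(z^6 + 4*z^5 - 24*z^3 - 28*z^2 + 32*z + 64)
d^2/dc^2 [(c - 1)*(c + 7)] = 2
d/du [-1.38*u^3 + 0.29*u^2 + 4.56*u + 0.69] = -4.14*u^2 + 0.58*u + 4.56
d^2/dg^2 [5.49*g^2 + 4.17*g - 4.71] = 10.9800000000000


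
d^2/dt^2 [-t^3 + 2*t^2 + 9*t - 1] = 4 - 6*t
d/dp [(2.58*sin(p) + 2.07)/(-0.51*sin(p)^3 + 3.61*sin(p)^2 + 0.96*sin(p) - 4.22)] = (2.6316*sin(p)^3 - 6.1467*sin(p)^2 - 14.9454*sin(p) - 12.8748)*cos(p)/(0.2601*sin(p)^6 - 3.6822*sin(p)^5 + 12.0529*sin(p)^4 + 11.2356*sin(p)^3 - 29.5468*sin(p)^2 - 8.1024*sin(p) + 17.8084)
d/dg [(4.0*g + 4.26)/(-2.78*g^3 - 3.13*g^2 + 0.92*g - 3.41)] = (22.24*g^3 + 48.0484*g^2 + 26.6676*g - 17.5592)/(7.7284*g^6 + 17.4028*g^5 + 4.6817*g^4 + 13.2004*g^3 + 22.193*g^2 - 6.2744*g + 11.6281)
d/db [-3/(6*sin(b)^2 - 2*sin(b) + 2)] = 3*(6*sin(b) - 1)*cos(b)/(2*(3*sin(b)^2 - sin(b) + 1)^2)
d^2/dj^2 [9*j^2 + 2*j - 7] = 18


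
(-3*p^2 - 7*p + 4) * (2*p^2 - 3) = -6*p^4 - 14*p^3 + 17*p^2 + 21*p - 12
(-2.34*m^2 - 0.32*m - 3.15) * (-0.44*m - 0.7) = 1.0296*m^3 + 1.7788*m^2 + 1.61*m + 2.205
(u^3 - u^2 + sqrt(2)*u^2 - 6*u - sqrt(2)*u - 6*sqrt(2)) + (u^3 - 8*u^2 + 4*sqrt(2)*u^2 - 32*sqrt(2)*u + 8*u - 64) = 2*u^3 - 9*u^2 + 5*sqrt(2)*u^2 - 33*sqrt(2)*u + 2*u - 64 - 6*sqrt(2)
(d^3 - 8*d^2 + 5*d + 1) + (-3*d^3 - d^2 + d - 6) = -2*d^3 - 9*d^2 + 6*d - 5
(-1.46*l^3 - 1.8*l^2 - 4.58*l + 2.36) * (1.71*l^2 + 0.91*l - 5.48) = -2.4966*l^5 - 4.4066*l^4 - 1.469*l^3 + 9.7318*l^2 + 27.246*l - 12.9328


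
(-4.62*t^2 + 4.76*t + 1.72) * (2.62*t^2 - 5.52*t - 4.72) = -12.1044*t^4 + 37.9736*t^3 + 0.0376000000000012*t^2 - 31.9616*t - 8.1184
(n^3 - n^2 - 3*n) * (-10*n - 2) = -10*n^4 + 8*n^3 + 32*n^2 + 6*n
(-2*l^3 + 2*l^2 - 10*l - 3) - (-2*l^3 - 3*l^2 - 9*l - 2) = 5*l^2 - l - 1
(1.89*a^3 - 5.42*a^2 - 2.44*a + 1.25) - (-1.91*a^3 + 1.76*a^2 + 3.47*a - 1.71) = 3.8*a^3 - 7.18*a^2 - 5.91*a + 2.96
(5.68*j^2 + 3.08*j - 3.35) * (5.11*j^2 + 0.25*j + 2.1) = 29.0248*j^4 + 17.1588*j^3 - 4.4205*j^2 + 5.6305*j - 7.035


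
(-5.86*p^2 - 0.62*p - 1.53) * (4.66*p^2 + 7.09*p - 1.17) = -27.3076*p^4 - 44.4366*p^3 - 4.6694*p^2 - 10.1223*p + 1.7901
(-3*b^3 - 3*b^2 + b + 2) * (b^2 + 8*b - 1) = -3*b^5 - 27*b^4 - 20*b^3 + 13*b^2 + 15*b - 2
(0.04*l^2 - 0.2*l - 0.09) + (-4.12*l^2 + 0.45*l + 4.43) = -4.08*l^2 + 0.25*l + 4.34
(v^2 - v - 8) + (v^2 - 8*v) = 2*v^2 - 9*v - 8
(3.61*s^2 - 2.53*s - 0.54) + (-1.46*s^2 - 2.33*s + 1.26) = 2.15*s^2 - 4.86*s + 0.72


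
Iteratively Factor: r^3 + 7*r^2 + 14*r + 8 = (r + 4)*(r^2 + 3*r + 2) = (r + 2)*(r + 4)*(r + 1)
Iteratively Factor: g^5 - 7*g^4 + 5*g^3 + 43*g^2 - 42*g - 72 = (g - 3)*(g^4 - 4*g^3 - 7*g^2 + 22*g + 24) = (g - 3)*(g + 1)*(g^3 - 5*g^2 - 2*g + 24) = (g - 3)*(g + 1)*(g + 2)*(g^2 - 7*g + 12) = (g - 3)^2*(g + 1)*(g + 2)*(g - 4)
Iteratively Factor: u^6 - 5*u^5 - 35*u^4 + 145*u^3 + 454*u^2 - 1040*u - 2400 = (u + 2)*(u^5 - 7*u^4 - 21*u^3 + 187*u^2 + 80*u - 1200) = (u - 5)*(u + 2)*(u^4 - 2*u^3 - 31*u^2 + 32*u + 240) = (u - 5)*(u + 2)*(u + 3)*(u^3 - 5*u^2 - 16*u + 80) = (u - 5)*(u + 2)*(u + 3)*(u + 4)*(u^2 - 9*u + 20) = (u - 5)^2*(u + 2)*(u + 3)*(u + 4)*(u - 4)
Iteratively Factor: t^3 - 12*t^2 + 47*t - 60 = (t - 5)*(t^2 - 7*t + 12) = (t - 5)*(t - 4)*(t - 3)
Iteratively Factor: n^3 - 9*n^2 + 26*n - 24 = (n - 4)*(n^2 - 5*n + 6) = (n - 4)*(n - 3)*(n - 2)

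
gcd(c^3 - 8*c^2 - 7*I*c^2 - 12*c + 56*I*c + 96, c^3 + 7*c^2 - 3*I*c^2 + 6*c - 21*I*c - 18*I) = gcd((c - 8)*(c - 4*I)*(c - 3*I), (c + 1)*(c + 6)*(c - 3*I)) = c - 3*I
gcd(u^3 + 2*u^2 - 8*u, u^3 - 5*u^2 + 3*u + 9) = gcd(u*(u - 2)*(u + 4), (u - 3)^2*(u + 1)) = 1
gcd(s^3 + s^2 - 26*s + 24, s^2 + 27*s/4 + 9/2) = s + 6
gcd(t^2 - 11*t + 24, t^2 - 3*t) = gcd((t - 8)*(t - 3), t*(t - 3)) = t - 3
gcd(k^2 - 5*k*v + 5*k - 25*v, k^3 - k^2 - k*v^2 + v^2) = 1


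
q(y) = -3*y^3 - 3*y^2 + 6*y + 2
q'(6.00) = -354.00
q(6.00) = -718.00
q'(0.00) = 6.00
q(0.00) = 2.00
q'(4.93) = -242.32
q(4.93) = -400.80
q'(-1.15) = 1.00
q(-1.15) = -4.30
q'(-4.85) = -176.60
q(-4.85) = 244.58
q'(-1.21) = 0.08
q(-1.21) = -4.34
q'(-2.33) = -28.88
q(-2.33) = 9.68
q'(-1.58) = -6.99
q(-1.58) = -3.14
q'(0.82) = -4.97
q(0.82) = 3.25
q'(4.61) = -212.93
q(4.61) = -328.01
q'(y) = -9*y^2 - 6*y + 6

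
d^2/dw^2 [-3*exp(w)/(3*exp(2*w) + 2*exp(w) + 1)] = (-27*exp(4*w) + 18*exp(3*w) + 54*exp(2*w) + 6*exp(w) - 3)*exp(w)/(27*exp(6*w) + 54*exp(5*w) + 63*exp(4*w) + 44*exp(3*w) + 21*exp(2*w) + 6*exp(w) + 1)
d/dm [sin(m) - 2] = cos(m)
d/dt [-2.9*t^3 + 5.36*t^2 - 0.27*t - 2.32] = -8.7*t^2 + 10.72*t - 0.27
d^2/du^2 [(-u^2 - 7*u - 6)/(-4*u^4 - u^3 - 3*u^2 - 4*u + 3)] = 2*(48*u^8 + 684*u^7 + 1173*u^6 + 537*u^5 + 543*u^4 + 1220*u^3 + 819*u^2 + 459*u + 243)/(64*u^12 + 48*u^11 + 156*u^10 + 265*u^9 + 69*u^8 + 255*u^7 + 66*u^6 - 186*u^5 + 99*u^4 - 125*u^3 - 63*u^2 + 108*u - 27)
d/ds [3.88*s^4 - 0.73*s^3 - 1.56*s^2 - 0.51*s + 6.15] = 15.52*s^3 - 2.19*s^2 - 3.12*s - 0.51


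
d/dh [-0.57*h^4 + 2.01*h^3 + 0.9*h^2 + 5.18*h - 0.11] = -2.28*h^3 + 6.03*h^2 + 1.8*h + 5.18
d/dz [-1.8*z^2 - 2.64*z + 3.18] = -3.6*z - 2.64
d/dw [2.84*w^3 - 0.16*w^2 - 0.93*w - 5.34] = 8.52*w^2 - 0.32*w - 0.93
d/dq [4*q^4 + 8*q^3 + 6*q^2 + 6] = 4*q*(4*q^2 + 6*q + 3)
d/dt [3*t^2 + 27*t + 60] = 6*t + 27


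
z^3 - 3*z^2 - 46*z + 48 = (z - 8)*(z - 1)*(z + 6)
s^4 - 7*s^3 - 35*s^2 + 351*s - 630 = (s - 6)*(s - 5)*(s - 3)*(s + 7)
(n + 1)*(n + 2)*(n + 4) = n^3 + 7*n^2 + 14*n + 8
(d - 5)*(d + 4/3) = d^2 - 11*d/3 - 20/3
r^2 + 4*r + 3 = (r + 1)*(r + 3)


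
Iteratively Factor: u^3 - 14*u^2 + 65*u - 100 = (u - 5)*(u^2 - 9*u + 20) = (u - 5)^2*(u - 4)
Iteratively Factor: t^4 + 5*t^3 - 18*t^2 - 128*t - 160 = (t + 4)*(t^3 + t^2 - 22*t - 40) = (t - 5)*(t + 4)*(t^2 + 6*t + 8) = (t - 5)*(t + 2)*(t + 4)*(t + 4)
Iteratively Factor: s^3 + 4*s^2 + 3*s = (s)*(s^2 + 4*s + 3) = s*(s + 3)*(s + 1)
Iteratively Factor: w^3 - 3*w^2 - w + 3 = (w - 3)*(w^2 - 1) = (w - 3)*(w - 1)*(w + 1)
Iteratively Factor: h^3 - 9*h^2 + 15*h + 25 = (h - 5)*(h^2 - 4*h - 5) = (h - 5)*(h + 1)*(h - 5)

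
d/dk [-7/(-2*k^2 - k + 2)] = 7*(-4*k - 1)/(2*k^2 + k - 2)^2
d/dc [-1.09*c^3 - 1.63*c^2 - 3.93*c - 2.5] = -3.27*c^2 - 3.26*c - 3.93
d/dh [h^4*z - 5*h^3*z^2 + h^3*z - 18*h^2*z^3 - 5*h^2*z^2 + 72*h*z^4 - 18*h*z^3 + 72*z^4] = z*(4*h^3 - 15*h^2*z + 3*h^2 - 36*h*z^2 - 10*h*z + 72*z^3 - 18*z^2)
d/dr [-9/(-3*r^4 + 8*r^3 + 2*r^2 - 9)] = 36*r*(-3*r^2 + 6*r + 1)/(3*r^4 - 8*r^3 - 2*r^2 + 9)^2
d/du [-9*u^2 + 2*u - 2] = 2 - 18*u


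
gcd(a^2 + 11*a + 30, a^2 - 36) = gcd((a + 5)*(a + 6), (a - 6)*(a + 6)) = a + 6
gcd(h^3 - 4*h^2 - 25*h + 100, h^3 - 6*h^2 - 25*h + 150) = h^2 - 25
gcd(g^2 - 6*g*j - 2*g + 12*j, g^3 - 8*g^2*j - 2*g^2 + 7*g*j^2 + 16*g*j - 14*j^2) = g - 2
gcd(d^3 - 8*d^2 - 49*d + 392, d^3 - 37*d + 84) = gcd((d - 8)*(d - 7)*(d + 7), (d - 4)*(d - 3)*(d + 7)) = d + 7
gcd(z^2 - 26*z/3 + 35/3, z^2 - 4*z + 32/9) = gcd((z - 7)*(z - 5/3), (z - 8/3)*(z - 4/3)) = 1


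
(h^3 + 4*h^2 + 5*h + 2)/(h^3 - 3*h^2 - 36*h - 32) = (h^2 + 3*h + 2)/(h^2 - 4*h - 32)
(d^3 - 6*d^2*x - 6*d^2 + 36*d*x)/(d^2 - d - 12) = d*(-d^2 + 6*d*x + 6*d - 36*x)/(-d^2 + d + 12)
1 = 1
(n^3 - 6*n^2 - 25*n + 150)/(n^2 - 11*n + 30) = n + 5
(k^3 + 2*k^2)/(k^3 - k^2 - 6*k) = k/(k - 3)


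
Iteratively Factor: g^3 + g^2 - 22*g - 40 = (g + 2)*(g^2 - g - 20) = (g - 5)*(g + 2)*(g + 4)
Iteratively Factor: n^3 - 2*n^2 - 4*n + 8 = (n - 2)*(n^2 - 4) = (n - 2)*(n + 2)*(n - 2)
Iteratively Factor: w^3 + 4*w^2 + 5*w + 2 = (w + 2)*(w^2 + 2*w + 1) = (w + 1)*(w + 2)*(w + 1)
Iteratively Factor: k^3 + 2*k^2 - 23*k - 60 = (k + 3)*(k^2 - k - 20) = (k + 3)*(k + 4)*(k - 5)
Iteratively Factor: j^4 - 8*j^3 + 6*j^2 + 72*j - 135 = (j + 3)*(j^3 - 11*j^2 + 39*j - 45) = (j - 3)*(j + 3)*(j^2 - 8*j + 15) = (j - 5)*(j - 3)*(j + 3)*(j - 3)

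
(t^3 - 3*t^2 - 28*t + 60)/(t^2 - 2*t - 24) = (t^2 + 3*t - 10)/(t + 4)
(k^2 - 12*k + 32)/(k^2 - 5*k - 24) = (k - 4)/(k + 3)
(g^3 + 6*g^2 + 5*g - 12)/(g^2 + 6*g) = (g^3 + 6*g^2 + 5*g - 12)/(g*(g + 6))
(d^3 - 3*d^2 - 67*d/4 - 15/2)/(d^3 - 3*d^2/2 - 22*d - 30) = (d + 1/2)/(d + 2)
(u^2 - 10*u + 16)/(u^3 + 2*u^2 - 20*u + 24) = (u - 8)/(u^2 + 4*u - 12)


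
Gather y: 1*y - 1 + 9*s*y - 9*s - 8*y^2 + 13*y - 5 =-9*s - 8*y^2 + y*(9*s + 14) - 6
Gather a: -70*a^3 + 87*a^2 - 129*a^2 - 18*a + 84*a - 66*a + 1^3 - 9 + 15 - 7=-70*a^3 - 42*a^2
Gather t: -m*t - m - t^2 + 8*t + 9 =-m - t^2 + t*(8 - m) + 9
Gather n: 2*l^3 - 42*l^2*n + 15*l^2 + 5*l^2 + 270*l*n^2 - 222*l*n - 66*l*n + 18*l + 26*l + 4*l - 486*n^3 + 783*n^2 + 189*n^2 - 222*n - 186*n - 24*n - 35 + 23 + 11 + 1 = 2*l^3 + 20*l^2 + 48*l - 486*n^3 + n^2*(270*l + 972) + n*(-42*l^2 - 288*l - 432)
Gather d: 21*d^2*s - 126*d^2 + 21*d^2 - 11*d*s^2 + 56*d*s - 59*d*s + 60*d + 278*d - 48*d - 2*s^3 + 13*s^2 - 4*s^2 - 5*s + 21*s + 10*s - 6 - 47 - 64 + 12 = d^2*(21*s - 105) + d*(-11*s^2 - 3*s + 290) - 2*s^3 + 9*s^2 + 26*s - 105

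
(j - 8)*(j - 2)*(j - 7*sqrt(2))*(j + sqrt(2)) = j^4 - 10*j^3 - 6*sqrt(2)*j^3 + 2*j^2 + 60*sqrt(2)*j^2 - 96*sqrt(2)*j + 140*j - 224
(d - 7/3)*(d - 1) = d^2 - 10*d/3 + 7/3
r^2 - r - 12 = (r - 4)*(r + 3)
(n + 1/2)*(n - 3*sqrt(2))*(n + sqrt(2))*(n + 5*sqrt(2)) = n^4 + n^3/2 + 3*sqrt(2)*n^3 - 26*n^2 + 3*sqrt(2)*n^2/2 - 30*sqrt(2)*n - 13*n - 15*sqrt(2)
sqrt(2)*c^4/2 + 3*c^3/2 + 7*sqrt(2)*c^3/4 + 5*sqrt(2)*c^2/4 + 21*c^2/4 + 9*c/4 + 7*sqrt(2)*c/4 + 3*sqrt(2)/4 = (c + 1/2)*(c + 3)*(c + sqrt(2))*(sqrt(2)*c/2 + 1/2)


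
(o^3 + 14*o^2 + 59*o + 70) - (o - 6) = o^3 + 14*o^2 + 58*o + 76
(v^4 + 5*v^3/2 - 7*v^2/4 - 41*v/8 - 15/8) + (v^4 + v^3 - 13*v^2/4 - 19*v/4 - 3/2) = 2*v^4 + 7*v^3/2 - 5*v^2 - 79*v/8 - 27/8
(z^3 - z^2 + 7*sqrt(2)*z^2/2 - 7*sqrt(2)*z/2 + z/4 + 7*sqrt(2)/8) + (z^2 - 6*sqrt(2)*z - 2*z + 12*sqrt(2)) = z^3 + 7*sqrt(2)*z^2/2 - 19*sqrt(2)*z/2 - 7*z/4 + 103*sqrt(2)/8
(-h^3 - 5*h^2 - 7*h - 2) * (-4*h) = 4*h^4 + 20*h^3 + 28*h^2 + 8*h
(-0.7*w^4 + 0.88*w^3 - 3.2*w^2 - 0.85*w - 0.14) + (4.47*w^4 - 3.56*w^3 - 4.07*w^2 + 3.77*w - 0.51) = 3.77*w^4 - 2.68*w^3 - 7.27*w^2 + 2.92*w - 0.65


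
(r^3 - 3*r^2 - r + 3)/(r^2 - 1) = r - 3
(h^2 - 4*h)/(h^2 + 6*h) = (h - 4)/(h + 6)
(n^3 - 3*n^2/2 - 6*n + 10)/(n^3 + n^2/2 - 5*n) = (n - 2)/n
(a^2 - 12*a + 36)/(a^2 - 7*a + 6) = (a - 6)/(a - 1)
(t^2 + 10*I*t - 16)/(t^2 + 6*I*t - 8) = (t + 8*I)/(t + 4*I)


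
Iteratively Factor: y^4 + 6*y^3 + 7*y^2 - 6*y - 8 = (y + 2)*(y^3 + 4*y^2 - y - 4) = (y - 1)*(y + 2)*(y^2 + 5*y + 4) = (y - 1)*(y + 2)*(y + 4)*(y + 1)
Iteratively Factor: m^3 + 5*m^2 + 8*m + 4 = (m + 2)*(m^2 + 3*m + 2) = (m + 1)*(m + 2)*(m + 2)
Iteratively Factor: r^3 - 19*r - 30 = (r + 3)*(r^2 - 3*r - 10) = (r - 5)*(r + 3)*(r + 2)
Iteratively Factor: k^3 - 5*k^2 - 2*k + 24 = (k + 2)*(k^2 - 7*k + 12) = (k - 3)*(k + 2)*(k - 4)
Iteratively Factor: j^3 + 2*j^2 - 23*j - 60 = (j + 3)*(j^2 - j - 20) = (j - 5)*(j + 3)*(j + 4)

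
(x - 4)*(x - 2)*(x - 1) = x^3 - 7*x^2 + 14*x - 8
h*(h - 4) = h^2 - 4*h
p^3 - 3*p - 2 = (p - 2)*(p + 1)^2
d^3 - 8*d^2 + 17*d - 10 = (d - 5)*(d - 2)*(d - 1)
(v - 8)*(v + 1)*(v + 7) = v^3 - 57*v - 56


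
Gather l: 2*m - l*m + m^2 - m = -l*m + m^2 + m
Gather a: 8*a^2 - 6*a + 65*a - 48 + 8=8*a^2 + 59*a - 40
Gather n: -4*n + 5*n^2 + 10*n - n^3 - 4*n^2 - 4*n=-n^3 + n^2 + 2*n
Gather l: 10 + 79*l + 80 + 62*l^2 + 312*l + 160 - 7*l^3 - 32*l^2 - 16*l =-7*l^3 + 30*l^2 + 375*l + 250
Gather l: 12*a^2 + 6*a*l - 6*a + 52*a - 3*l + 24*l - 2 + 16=12*a^2 + 46*a + l*(6*a + 21) + 14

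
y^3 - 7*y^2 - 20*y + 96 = (y - 8)*(y - 3)*(y + 4)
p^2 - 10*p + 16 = (p - 8)*(p - 2)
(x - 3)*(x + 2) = x^2 - x - 6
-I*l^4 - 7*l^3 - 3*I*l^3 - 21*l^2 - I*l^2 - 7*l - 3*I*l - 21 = (l + 3)*(l - 7*I)*(l - I)*(-I*l + 1)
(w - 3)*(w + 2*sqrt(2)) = w^2 - 3*w + 2*sqrt(2)*w - 6*sqrt(2)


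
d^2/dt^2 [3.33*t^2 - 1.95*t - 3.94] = 6.66000000000000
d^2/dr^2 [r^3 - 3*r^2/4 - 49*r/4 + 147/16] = 6*r - 3/2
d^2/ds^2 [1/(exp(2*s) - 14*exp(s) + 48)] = 2*((7 - 2*exp(s))*(exp(2*s) - 14*exp(s) + 48) + 4*(exp(s) - 7)^2*exp(s))*exp(s)/(exp(2*s) - 14*exp(s) + 48)^3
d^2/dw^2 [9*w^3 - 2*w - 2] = 54*w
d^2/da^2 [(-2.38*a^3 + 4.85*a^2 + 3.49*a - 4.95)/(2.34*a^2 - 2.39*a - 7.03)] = (1.4210854715202e-14*a^5 + 5.6843418860808e-14*a^4 - 13.0246400000001*a^3 + 76.1472240000001*a^2 - 195.163044*a + 142.700094)/(12.812904*a^6 - 39.260052*a^5 - 75.381462*a^4 + 222.243949*a^3 + 226.466529*a^2 - 354.347853*a - 347.428927)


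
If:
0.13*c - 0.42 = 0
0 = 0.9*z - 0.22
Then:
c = 3.23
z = 0.24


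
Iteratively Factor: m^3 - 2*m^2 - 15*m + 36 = (m - 3)*(m^2 + m - 12) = (m - 3)*(m + 4)*(m - 3)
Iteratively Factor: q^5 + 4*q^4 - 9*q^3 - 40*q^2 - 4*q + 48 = (q - 1)*(q^4 + 5*q^3 - 4*q^2 - 44*q - 48) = (q - 3)*(q - 1)*(q^3 + 8*q^2 + 20*q + 16) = (q - 3)*(q - 1)*(q + 2)*(q^2 + 6*q + 8) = (q - 3)*(q - 1)*(q + 2)*(q + 4)*(q + 2)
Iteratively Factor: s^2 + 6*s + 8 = (s + 4)*(s + 2)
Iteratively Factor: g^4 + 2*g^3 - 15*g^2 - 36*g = (g)*(g^3 + 2*g^2 - 15*g - 36) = g*(g + 3)*(g^2 - g - 12) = g*(g - 4)*(g + 3)*(g + 3)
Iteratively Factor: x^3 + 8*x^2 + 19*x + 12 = (x + 4)*(x^2 + 4*x + 3) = (x + 3)*(x + 4)*(x + 1)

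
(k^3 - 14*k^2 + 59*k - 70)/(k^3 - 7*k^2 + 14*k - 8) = (k^2 - 12*k + 35)/(k^2 - 5*k + 4)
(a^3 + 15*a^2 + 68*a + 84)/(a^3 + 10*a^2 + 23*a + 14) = (a + 6)/(a + 1)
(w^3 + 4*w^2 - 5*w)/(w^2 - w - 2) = w*(-w^2 - 4*w + 5)/(-w^2 + w + 2)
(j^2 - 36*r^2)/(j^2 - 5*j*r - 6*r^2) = (j + 6*r)/(j + r)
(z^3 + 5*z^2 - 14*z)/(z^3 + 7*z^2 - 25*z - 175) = z*(z - 2)/(z^2 - 25)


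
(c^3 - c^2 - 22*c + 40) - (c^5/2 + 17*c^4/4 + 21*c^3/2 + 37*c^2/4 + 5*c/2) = -c^5/2 - 17*c^4/4 - 19*c^3/2 - 41*c^2/4 - 49*c/2 + 40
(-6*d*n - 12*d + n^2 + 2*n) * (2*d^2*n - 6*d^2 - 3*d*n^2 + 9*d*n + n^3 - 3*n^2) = -12*d^3*n^2 + 12*d^3*n + 72*d^3 + 20*d^2*n^3 - 20*d^2*n^2 - 120*d^2*n - 9*d*n^4 + 9*d*n^3 + 54*d*n^2 + n^5 - n^4 - 6*n^3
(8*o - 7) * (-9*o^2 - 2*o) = -72*o^3 + 47*o^2 + 14*o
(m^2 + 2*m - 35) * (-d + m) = -d*m^2 - 2*d*m + 35*d + m^3 + 2*m^2 - 35*m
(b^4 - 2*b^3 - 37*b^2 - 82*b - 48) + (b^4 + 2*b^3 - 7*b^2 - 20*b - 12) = 2*b^4 - 44*b^2 - 102*b - 60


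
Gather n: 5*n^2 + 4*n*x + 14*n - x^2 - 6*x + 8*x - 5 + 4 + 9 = 5*n^2 + n*(4*x + 14) - x^2 + 2*x + 8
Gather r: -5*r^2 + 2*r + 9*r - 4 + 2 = -5*r^2 + 11*r - 2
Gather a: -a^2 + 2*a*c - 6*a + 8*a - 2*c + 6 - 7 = -a^2 + a*(2*c + 2) - 2*c - 1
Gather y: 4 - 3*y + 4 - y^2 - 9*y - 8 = -y^2 - 12*y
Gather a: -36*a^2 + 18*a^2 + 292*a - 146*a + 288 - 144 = -18*a^2 + 146*a + 144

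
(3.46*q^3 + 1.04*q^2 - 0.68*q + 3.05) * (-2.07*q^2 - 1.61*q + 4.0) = -7.1622*q^5 - 7.7234*q^4 + 13.5732*q^3 - 1.0587*q^2 - 7.6305*q + 12.2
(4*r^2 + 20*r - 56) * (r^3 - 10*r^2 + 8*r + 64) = 4*r^5 - 20*r^4 - 224*r^3 + 976*r^2 + 832*r - 3584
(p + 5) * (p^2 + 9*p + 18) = p^3 + 14*p^2 + 63*p + 90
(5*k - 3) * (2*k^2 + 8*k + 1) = 10*k^3 + 34*k^2 - 19*k - 3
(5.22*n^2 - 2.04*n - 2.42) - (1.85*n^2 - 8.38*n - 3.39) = 3.37*n^2 + 6.34*n + 0.97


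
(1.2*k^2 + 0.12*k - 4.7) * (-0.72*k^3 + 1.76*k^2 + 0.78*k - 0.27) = -0.864*k^5 + 2.0256*k^4 + 4.5312*k^3 - 8.5024*k^2 - 3.6984*k + 1.269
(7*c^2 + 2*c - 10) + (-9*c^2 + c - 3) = -2*c^2 + 3*c - 13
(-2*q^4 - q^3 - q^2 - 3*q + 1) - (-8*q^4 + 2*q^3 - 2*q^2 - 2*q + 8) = 6*q^4 - 3*q^3 + q^2 - q - 7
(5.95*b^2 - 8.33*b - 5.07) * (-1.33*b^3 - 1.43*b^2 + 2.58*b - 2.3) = -7.9135*b^5 + 2.5704*b^4 + 34.006*b^3 - 27.9263*b^2 + 6.0784*b + 11.661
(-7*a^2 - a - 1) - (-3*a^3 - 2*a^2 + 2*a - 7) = 3*a^3 - 5*a^2 - 3*a + 6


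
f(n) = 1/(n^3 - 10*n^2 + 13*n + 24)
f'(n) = (-3*n^2 + 20*n - 13)/(n^3 - 10*n^2 + 13*n + 24)^2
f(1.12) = 0.04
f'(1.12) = 0.01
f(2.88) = 0.42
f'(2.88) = 3.47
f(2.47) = 0.10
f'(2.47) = 0.17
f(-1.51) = -0.05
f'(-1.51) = -0.10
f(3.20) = -0.25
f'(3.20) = 1.25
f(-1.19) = -0.14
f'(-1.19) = -0.77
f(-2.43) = -0.01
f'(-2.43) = -0.01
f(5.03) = -0.03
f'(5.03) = 0.01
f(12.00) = 0.00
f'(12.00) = 0.00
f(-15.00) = 0.00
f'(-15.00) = 0.00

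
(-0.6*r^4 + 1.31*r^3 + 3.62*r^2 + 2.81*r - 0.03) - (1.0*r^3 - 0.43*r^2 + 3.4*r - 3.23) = -0.6*r^4 + 0.31*r^3 + 4.05*r^2 - 0.59*r + 3.2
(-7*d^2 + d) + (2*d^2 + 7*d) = -5*d^2 + 8*d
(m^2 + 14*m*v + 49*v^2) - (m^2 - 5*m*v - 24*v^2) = 19*m*v + 73*v^2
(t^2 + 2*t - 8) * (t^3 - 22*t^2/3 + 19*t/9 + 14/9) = t^5 - 16*t^4/3 - 185*t^3/9 + 580*t^2/9 - 124*t/9 - 112/9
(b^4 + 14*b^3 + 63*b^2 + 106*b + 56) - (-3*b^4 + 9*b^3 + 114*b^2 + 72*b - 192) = 4*b^4 + 5*b^3 - 51*b^2 + 34*b + 248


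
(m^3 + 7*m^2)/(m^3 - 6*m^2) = (m + 7)/(m - 6)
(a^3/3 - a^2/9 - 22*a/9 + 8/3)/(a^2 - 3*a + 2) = (3*a^2 + 5*a - 12)/(9*(a - 1))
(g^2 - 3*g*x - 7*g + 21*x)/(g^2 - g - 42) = (g - 3*x)/(g + 6)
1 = 1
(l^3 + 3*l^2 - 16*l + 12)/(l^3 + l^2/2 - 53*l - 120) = 2*(l^2 - 3*l + 2)/(2*l^2 - 11*l - 40)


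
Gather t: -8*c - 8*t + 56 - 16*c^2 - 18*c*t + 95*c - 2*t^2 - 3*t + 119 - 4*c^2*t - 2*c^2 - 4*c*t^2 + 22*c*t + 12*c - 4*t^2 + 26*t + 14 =-18*c^2 + 99*c + t^2*(-4*c - 6) + t*(-4*c^2 + 4*c + 15) + 189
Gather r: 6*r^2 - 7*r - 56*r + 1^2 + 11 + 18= 6*r^2 - 63*r + 30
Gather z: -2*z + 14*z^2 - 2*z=14*z^2 - 4*z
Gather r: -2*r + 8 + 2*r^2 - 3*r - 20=2*r^2 - 5*r - 12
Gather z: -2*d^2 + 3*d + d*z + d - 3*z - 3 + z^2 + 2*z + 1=-2*d^2 + 4*d + z^2 + z*(d - 1) - 2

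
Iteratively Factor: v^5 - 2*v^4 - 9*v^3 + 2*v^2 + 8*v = (v + 1)*(v^4 - 3*v^3 - 6*v^2 + 8*v) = v*(v + 1)*(v^3 - 3*v^2 - 6*v + 8) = v*(v + 1)*(v + 2)*(v^2 - 5*v + 4) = v*(v - 1)*(v + 1)*(v + 2)*(v - 4)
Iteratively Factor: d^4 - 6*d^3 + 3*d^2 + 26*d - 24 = (d - 3)*(d^3 - 3*d^2 - 6*d + 8) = (d - 3)*(d + 2)*(d^2 - 5*d + 4) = (d - 3)*(d - 1)*(d + 2)*(d - 4)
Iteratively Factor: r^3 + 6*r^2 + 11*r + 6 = (r + 1)*(r^2 + 5*r + 6) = (r + 1)*(r + 3)*(r + 2)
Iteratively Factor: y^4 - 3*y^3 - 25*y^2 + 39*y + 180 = (y - 4)*(y^3 + y^2 - 21*y - 45) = (y - 5)*(y - 4)*(y^2 + 6*y + 9) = (y - 5)*(y - 4)*(y + 3)*(y + 3)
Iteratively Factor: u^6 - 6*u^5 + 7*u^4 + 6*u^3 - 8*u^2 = (u - 2)*(u^5 - 4*u^4 - u^3 + 4*u^2) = (u - 2)*(u + 1)*(u^4 - 5*u^3 + 4*u^2) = u*(u - 2)*(u + 1)*(u^3 - 5*u^2 + 4*u) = u*(u - 4)*(u - 2)*(u + 1)*(u^2 - u) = u^2*(u - 4)*(u - 2)*(u + 1)*(u - 1)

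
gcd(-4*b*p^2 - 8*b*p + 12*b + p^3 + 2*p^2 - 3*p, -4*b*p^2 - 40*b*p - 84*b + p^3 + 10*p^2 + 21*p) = -4*b*p - 12*b + p^2 + 3*p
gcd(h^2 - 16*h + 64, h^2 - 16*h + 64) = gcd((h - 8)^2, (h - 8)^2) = h^2 - 16*h + 64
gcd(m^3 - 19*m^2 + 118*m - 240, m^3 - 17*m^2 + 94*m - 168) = m - 6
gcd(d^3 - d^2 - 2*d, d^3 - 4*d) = d^2 - 2*d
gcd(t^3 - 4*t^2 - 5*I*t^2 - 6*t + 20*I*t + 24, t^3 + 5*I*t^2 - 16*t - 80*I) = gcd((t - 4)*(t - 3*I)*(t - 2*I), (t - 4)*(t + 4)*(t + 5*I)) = t - 4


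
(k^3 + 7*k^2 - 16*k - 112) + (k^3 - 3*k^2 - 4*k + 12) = 2*k^3 + 4*k^2 - 20*k - 100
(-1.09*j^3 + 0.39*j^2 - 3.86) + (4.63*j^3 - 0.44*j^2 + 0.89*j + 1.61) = 3.54*j^3 - 0.05*j^2 + 0.89*j - 2.25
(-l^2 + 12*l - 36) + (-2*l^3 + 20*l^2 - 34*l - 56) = -2*l^3 + 19*l^2 - 22*l - 92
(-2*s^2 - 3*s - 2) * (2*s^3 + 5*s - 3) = -4*s^5 - 6*s^4 - 14*s^3 - 9*s^2 - s + 6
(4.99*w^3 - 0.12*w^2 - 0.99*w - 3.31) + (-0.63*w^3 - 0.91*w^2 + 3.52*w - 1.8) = 4.36*w^3 - 1.03*w^2 + 2.53*w - 5.11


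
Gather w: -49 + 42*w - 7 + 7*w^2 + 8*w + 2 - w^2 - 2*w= 6*w^2 + 48*w - 54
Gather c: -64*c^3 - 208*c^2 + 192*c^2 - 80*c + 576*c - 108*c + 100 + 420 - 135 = -64*c^3 - 16*c^2 + 388*c + 385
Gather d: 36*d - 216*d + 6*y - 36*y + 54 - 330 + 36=-180*d - 30*y - 240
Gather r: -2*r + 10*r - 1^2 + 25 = 8*r + 24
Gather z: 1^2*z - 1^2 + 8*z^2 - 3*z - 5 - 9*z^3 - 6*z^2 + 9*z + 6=-9*z^3 + 2*z^2 + 7*z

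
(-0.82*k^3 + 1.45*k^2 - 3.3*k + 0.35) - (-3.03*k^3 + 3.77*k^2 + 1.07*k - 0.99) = 2.21*k^3 - 2.32*k^2 - 4.37*k + 1.34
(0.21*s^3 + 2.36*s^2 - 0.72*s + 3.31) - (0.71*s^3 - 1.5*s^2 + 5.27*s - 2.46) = -0.5*s^3 + 3.86*s^2 - 5.99*s + 5.77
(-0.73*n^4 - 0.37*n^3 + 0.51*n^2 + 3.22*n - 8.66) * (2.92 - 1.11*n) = 0.8103*n^5 - 1.7209*n^4 - 1.6465*n^3 - 2.085*n^2 + 19.015*n - 25.2872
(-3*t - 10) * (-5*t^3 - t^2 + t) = 15*t^4 + 53*t^3 + 7*t^2 - 10*t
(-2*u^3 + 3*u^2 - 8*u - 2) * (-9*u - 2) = 18*u^4 - 23*u^3 + 66*u^2 + 34*u + 4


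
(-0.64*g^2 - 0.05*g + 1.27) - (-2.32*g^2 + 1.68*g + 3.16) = 1.68*g^2 - 1.73*g - 1.89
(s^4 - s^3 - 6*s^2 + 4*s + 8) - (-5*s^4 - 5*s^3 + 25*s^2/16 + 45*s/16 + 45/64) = 6*s^4 + 4*s^3 - 121*s^2/16 + 19*s/16 + 467/64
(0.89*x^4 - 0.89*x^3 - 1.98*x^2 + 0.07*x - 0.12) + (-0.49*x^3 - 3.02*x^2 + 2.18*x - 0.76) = 0.89*x^4 - 1.38*x^3 - 5.0*x^2 + 2.25*x - 0.88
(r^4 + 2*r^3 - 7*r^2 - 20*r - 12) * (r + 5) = r^5 + 7*r^4 + 3*r^3 - 55*r^2 - 112*r - 60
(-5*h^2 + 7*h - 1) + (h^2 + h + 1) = -4*h^2 + 8*h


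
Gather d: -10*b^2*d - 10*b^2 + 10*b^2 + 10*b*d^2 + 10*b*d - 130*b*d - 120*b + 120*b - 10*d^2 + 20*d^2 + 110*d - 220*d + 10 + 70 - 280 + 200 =d^2*(10*b + 10) + d*(-10*b^2 - 120*b - 110)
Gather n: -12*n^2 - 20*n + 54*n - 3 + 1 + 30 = -12*n^2 + 34*n + 28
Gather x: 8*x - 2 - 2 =8*x - 4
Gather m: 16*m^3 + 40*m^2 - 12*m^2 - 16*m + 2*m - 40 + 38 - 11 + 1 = 16*m^3 + 28*m^2 - 14*m - 12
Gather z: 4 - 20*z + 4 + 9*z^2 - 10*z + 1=9*z^2 - 30*z + 9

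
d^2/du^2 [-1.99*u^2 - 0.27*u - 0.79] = -3.98000000000000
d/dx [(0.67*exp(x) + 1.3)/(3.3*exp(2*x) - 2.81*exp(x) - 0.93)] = (-2.211*exp(2*x) - 8.58*exp(x) + 3.0299)*exp(x)/(10.89*exp(4*x) - 18.546*exp(3*x) + 1.7581*exp(2*x) + 5.2266*exp(x) + 0.8649)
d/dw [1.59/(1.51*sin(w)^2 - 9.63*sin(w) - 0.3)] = (15.3117 - 4.8018*sin(w))*cos(w)/(-1.51*sin(w)^2 + 9.63*sin(w) + 0.3)^2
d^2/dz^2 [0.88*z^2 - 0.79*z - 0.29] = 1.76000000000000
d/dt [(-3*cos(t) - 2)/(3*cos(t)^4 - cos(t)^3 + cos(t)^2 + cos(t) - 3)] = -(54*sin(t)^4 - 102*sin(t)^2 + 35*cos(t) + 9*cos(3*t) + 70)*sin(t)/(2*(3*sin(t)^4 + sin(t)^2*cos(t) - 7*sin(t)^2 + 1)^2)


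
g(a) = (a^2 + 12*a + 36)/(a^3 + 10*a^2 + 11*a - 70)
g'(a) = (2*a + 12)/(a^3 + 10*a^2 + 11*a - 70) + (-3*a^2 - 20*a - 11)*(a^2 + 12*a + 36)/(a^3 + 10*a^2 + 11*a - 70)^2 = (-a^4 - 24*a^3 - 217*a^2 - 860*a - 1236)/(a^6 + 20*a^5 + 122*a^4 + 80*a^3 - 1279*a^2 - 1540*a + 4900)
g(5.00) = 0.34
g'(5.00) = -0.11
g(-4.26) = -0.24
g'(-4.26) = 0.10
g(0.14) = -0.55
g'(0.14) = -0.29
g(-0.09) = -0.49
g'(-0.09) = -0.23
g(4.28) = 0.44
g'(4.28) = -0.20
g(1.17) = -1.23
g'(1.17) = -1.47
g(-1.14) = -0.33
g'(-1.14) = -0.10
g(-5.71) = 0.01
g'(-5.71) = 0.09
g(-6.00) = 0.00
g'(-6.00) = 0.00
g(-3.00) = -0.22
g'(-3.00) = -0.03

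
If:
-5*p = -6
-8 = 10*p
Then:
No Solution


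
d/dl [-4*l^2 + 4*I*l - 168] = -8*l + 4*I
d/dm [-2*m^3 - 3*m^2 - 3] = 6*m*(-m - 1)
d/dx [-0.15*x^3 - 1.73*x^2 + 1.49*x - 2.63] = -0.45*x^2 - 3.46*x + 1.49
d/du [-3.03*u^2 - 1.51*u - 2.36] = -6.06*u - 1.51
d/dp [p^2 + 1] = 2*p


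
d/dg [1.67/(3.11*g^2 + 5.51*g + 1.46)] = (-10.3874*g - 9.2017)/(3.11*g^2 + 5.51*g + 1.46)^2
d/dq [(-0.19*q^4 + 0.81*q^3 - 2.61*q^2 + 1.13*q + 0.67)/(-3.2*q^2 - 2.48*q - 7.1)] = (1.216*q^5 - 1.1784*q^4 + 1.3784*q^3 - 7.1642*q^2 + 41.35*q - 6.3614)/(10.24*q^4 + 15.872*q^3 + 51.5904*q^2 + 35.216*q + 50.41)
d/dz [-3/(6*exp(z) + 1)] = 18*exp(z)/(6*exp(z) + 1)^2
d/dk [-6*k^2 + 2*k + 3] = 2 - 12*k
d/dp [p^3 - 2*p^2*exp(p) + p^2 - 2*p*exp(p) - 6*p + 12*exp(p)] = -2*p^2*exp(p) + 3*p^2 - 6*p*exp(p) + 2*p + 10*exp(p) - 6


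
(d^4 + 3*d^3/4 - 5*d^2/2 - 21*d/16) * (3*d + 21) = 3*d^5 + 93*d^4/4 + 33*d^3/4 - 903*d^2/16 - 441*d/16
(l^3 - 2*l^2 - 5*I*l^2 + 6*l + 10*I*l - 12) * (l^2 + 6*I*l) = l^5 - 2*l^4 + I*l^4 + 36*l^3 - 2*I*l^3 - 72*l^2 + 36*I*l^2 - 72*I*l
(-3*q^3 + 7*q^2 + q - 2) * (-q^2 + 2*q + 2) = 3*q^5 - 13*q^4 + 7*q^3 + 18*q^2 - 2*q - 4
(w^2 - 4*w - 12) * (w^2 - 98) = w^4 - 4*w^3 - 110*w^2 + 392*w + 1176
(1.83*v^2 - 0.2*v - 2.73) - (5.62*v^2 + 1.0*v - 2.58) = -3.79*v^2 - 1.2*v - 0.15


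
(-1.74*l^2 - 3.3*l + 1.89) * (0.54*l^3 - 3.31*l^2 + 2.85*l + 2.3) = -0.9396*l^5 + 3.9774*l^4 + 6.9846*l^3 - 19.6629*l^2 - 2.2035*l + 4.347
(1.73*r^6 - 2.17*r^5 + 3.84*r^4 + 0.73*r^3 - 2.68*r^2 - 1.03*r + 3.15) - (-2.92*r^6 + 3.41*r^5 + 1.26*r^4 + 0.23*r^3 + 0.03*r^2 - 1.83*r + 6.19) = 4.65*r^6 - 5.58*r^5 + 2.58*r^4 + 0.5*r^3 - 2.71*r^2 + 0.8*r - 3.04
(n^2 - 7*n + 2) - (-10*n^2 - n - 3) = 11*n^2 - 6*n + 5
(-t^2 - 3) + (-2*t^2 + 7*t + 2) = -3*t^2 + 7*t - 1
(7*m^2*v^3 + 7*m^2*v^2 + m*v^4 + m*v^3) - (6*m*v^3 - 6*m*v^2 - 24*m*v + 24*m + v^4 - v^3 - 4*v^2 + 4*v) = 7*m^2*v^3 + 7*m^2*v^2 + m*v^4 - 5*m*v^3 + 6*m*v^2 + 24*m*v - 24*m - v^4 + v^3 + 4*v^2 - 4*v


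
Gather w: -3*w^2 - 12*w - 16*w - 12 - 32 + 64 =-3*w^2 - 28*w + 20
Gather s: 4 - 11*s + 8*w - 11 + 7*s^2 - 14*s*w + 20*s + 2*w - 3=7*s^2 + s*(9 - 14*w) + 10*w - 10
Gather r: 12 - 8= 4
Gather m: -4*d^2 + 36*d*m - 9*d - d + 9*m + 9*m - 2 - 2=-4*d^2 - 10*d + m*(36*d + 18) - 4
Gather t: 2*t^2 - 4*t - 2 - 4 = 2*t^2 - 4*t - 6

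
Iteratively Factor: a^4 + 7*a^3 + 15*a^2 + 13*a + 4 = (a + 1)*(a^3 + 6*a^2 + 9*a + 4) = (a + 1)^2*(a^2 + 5*a + 4) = (a + 1)^2*(a + 4)*(a + 1)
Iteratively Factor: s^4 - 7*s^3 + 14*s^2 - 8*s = (s - 4)*(s^3 - 3*s^2 + 2*s) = (s - 4)*(s - 1)*(s^2 - 2*s) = s*(s - 4)*(s - 1)*(s - 2)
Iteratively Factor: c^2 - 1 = (c - 1)*(c + 1)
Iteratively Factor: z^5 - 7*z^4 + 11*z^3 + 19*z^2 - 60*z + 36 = (z - 2)*(z^4 - 5*z^3 + z^2 + 21*z - 18) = (z - 2)*(z - 1)*(z^3 - 4*z^2 - 3*z + 18) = (z - 2)*(z - 1)*(z + 2)*(z^2 - 6*z + 9) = (z - 3)*(z - 2)*(z - 1)*(z + 2)*(z - 3)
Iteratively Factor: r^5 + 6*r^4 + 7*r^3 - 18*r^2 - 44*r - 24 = (r - 2)*(r^4 + 8*r^3 + 23*r^2 + 28*r + 12) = (r - 2)*(r + 1)*(r^3 + 7*r^2 + 16*r + 12) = (r - 2)*(r + 1)*(r + 2)*(r^2 + 5*r + 6) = (r - 2)*(r + 1)*(r + 2)*(r + 3)*(r + 2)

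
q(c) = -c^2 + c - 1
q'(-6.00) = 13.00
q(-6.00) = -43.00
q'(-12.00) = 25.00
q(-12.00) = -157.00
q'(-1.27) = 3.54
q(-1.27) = -3.88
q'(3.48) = -5.96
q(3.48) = -9.63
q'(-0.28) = 1.56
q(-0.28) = -1.36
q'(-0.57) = 2.14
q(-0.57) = -1.89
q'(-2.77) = 6.54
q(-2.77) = -11.44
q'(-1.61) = 4.22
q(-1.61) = -5.20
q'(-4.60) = 10.20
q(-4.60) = -26.76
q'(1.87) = -2.74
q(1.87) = -2.63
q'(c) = 1 - 2*c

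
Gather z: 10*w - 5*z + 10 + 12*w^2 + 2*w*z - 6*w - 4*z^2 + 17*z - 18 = 12*w^2 + 4*w - 4*z^2 + z*(2*w + 12) - 8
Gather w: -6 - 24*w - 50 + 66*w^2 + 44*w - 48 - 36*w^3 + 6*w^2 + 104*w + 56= -36*w^3 + 72*w^2 + 124*w - 48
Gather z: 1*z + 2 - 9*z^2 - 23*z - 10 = -9*z^2 - 22*z - 8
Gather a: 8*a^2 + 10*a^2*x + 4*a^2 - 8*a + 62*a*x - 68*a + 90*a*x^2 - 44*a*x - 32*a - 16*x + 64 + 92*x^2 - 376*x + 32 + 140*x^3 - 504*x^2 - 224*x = a^2*(10*x + 12) + a*(90*x^2 + 18*x - 108) + 140*x^3 - 412*x^2 - 616*x + 96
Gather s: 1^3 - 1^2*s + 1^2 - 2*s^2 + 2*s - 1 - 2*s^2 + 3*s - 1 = -4*s^2 + 4*s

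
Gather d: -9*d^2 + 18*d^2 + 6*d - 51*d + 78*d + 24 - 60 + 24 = 9*d^2 + 33*d - 12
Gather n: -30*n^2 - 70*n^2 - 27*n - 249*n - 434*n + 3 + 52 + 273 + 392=-100*n^2 - 710*n + 720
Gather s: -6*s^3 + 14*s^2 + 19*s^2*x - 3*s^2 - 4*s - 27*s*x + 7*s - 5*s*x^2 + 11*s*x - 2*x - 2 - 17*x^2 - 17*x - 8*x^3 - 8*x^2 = -6*s^3 + s^2*(19*x + 11) + s*(-5*x^2 - 16*x + 3) - 8*x^3 - 25*x^2 - 19*x - 2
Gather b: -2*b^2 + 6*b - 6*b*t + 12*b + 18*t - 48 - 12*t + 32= -2*b^2 + b*(18 - 6*t) + 6*t - 16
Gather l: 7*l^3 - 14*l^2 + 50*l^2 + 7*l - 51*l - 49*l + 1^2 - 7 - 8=7*l^3 + 36*l^2 - 93*l - 14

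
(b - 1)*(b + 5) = b^2 + 4*b - 5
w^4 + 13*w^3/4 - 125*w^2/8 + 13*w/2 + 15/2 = (w - 2)*(w - 5/4)*(w + 1/2)*(w + 6)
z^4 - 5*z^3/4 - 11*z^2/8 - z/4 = z*(z - 2)*(z + 1/4)*(z + 1/2)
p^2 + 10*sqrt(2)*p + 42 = (p + 3*sqrt(2))*(p + 7*sqrt(2))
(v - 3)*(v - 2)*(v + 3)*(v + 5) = v^4 + 3*v^3 - 19*v^2 - 27*v + 90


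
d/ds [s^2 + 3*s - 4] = 2*s + 3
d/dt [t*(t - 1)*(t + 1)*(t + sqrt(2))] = 4*t^3 + 3*sqrt(2)*t^2 - 2*t - sqrt(2)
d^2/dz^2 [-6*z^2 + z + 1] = -12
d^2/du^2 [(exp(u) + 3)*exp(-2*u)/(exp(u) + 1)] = 2*(2*exp(3*u) + 15*exp(2*u) + 17*exp(u) + 6)*exp(-2*u)/(exp(3*u) + 3*exp(2*u) + 3*exp(u) + 1)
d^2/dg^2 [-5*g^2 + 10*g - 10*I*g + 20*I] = -10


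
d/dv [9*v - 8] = 9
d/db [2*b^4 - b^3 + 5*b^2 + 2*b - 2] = 8*b^3 - 3*b^2 + 10*b + 2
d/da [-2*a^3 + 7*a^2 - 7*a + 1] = -6*a^2 + 14*a - 7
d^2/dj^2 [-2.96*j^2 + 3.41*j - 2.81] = -5.92000000000000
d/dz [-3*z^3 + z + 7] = 1 - 9*z^2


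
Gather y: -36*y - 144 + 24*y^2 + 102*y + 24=24*y^2 + 66*y - 120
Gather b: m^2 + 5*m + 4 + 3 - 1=m^2 + 5*m + 6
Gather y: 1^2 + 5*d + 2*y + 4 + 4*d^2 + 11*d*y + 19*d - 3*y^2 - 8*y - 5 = 4*d^2 + 24*d - 3*y^2 + y*(11*d - 6)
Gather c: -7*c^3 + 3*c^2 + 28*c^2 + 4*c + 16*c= -7*c^3 + 31*c^2 + 20*c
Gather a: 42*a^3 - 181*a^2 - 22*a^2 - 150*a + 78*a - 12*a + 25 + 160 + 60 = 42*a^3 - 203*a^2 - 84*a + 245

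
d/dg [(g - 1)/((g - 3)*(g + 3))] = (-g^2 + 2*g - 9)/(g^4 - 18*g^2 + 81)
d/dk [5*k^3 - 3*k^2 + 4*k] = 15*k^2 - 6*k + 4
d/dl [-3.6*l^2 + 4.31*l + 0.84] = 4.31 - 7.2*l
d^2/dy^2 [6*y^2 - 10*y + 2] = 12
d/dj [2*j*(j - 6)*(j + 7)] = 6*j^2 + 4*j - 84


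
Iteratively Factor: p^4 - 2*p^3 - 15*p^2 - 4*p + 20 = (p - 5)*(p^3 + 3*p^2 - 4) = (p - 5)*(p + 2)*(p^2 + p - 2) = (p - 5)*(p - 1)*(p + 2)*(p + 2)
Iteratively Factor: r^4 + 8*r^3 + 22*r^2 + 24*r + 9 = (r + 3)*(r^3 + 5*r^2 + 7*r + 3) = (r + 1)*(r + 3)*(r^2 + 4*r + 3) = (r + 1)^2*(r + 3)*(r + 3)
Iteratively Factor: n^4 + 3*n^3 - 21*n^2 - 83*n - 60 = (n - 5)*(n^3 + 8*n^2 + 19*n + 12) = (n - 5)*(n + 4)*(n^2 + 4*n + 3) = (n - 5)*(n + 3)*(n + 4)*(n + 1)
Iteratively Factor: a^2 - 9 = (a + 3)*(a - 3)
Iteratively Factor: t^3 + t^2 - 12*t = (t - 3)*(t^2 + 4*t) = (t - 3)*(t + 4)*(t)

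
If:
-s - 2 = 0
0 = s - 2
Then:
No Solution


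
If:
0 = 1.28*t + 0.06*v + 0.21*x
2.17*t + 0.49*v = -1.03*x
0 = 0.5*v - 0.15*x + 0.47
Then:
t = -0.04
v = -0.80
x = 0.46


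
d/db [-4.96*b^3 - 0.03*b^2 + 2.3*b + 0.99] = -14.88*b^2 - 0.06*b + 2.3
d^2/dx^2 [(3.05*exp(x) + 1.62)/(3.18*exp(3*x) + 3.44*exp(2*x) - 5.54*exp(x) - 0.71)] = (123.37128*exp(6*x) + 247.532472*exp(5*x) + 445.958864*exp(4*x) + 167.24945*exp(3*x) - 15.005292*exp(2*x) + 53.550274*exp(x) - 4.834603)*exp(x)/(32.157432*exp(9*x) + 104.359968*exp(8*x) - 55.175544*exp(7*x) - 344.450836*exp(6*x) + 49.5224400000001*exp(5*x) + 366.581016*exp(4*x) - 84.036974*exp(3*x) - 60.170796*exp(2*x) - 8.378142*exp(x) - 0.357911)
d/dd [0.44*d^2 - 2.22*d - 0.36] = 0.88*d - 2.22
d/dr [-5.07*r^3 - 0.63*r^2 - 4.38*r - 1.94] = -15.21*r^2 - 1.26*r - 4.38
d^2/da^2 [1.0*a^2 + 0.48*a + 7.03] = 2.00000000000000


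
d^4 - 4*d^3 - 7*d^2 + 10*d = d*(d - 5)*(d - 1)*(d + 2)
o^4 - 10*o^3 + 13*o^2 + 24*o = o*(o - 8)*(o - 3)*(o + 1)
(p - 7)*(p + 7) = p^2 - 49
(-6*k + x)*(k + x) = -6*k^2 - 5*k*x + x^2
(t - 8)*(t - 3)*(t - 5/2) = t^3 - 27*t^2/2 + 103*t/2 - 60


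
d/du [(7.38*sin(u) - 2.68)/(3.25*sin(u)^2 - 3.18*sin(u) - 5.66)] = (-23.985*sin(u)^2 + 17.42*sin(u) - 50.2932)*cos(u)/(10.5625*sin(u)^4 - 20.67*sin(u)^3 - 26.6776*sin(u)^2 + 35.9976*sin(u) + 32.0356)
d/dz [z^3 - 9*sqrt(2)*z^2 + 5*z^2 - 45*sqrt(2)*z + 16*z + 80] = 3*z^2 - 18*sqrt(2)*z + 10*z - 45*sqrt(2) + 16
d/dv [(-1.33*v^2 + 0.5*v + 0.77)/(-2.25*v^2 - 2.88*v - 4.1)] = (4.9554*v^2 + 14.371*v + 0.1676)/(5.0625*v^4 + 12.96*v^3 + 26.7444*v^2 + 23.616*v + 16.81)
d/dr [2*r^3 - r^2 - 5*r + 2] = 6*r^2 - 2*r - 5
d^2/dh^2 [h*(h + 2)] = 2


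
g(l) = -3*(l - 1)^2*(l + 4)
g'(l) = -3*(l - 1)^2 - 3*(l + 4)*(2*l - 2) = -9*l^2 - 12*l + 21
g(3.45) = -134.16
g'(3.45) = -127.52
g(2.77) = -63.63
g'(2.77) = -81.30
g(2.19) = -26.30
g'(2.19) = -48.44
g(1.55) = -5.04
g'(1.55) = -19.22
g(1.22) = -0.76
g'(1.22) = -7.04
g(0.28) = -6.66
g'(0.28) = 16.93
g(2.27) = -30.34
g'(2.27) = -52.62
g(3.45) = -134.16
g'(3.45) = -127.52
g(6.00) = -750.00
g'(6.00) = -375.00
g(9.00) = -2496.00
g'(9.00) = -816.00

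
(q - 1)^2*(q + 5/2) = q^3 + q^2/2 - 4*q + 5/2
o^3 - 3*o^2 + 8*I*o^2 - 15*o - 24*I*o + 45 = (o - 3)*(o + 3*I)*(o + 5*I)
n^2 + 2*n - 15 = (n - 3)*(n + 5)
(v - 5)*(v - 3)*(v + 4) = v^3 - 4*v^2 - 17*v + 60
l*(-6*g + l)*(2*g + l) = -12*g^2*l - 4*g*l^2 + l^3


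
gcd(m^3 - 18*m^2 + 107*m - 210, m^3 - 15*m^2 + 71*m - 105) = m^2 - 12*m + 35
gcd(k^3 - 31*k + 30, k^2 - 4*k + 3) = k - 1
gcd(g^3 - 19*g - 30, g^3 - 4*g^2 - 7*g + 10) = g^2 - 3*g - 10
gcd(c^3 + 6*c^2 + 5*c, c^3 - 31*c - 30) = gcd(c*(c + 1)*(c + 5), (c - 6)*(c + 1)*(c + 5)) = c^2 + 6*c + 5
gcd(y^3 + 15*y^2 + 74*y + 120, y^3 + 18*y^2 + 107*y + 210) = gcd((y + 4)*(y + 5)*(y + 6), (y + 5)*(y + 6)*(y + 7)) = y^2 + 11*y + 30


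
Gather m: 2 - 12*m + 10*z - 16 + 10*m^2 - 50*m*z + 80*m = 10*m^2 + m*(68 - 50*z) + 10*z - 14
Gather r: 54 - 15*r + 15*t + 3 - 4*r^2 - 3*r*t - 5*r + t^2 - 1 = -4*r^2 + r*(-3*t - 20) + t^2 + 15*t + 56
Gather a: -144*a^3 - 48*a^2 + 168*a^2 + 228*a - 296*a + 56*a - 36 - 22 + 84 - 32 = -144*a^3 + 120*a^2 - 12*a - 6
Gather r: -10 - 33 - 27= -70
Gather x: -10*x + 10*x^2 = 10*x^2 - 10*x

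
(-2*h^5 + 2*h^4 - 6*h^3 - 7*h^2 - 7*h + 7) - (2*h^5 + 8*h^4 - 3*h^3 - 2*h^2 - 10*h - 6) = -4*h^5 - 6*h^4 - 3*h^3 - 5*h^2 + 3*h + 13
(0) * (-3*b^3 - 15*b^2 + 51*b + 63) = 0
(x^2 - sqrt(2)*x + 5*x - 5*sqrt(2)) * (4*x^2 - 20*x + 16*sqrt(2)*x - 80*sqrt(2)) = 4*x^4 + 12*sqrt(2)*x^3 - 132*x^2 - 300*sqrt(2)*x + 800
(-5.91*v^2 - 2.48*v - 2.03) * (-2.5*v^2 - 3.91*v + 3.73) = 14.775*v^4 + 29.3081*v^3 - 7.2725*v^2 - 1.3131*v - 7.5719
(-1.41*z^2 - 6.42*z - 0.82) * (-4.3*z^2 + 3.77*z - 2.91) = 6.063*z^4 + 22.2903*z^3 - 16.5743*z^2 + 15.5908*z + 2.3862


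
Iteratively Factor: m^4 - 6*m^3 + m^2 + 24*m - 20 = (m + 2)*(m^3 - 8*m^2 + 17*m - 10) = (m - 5)*(m + 2)*(m^2 - 3*m + 2) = (m - 5)*(m - 1)*(m + 2)*(m - 2)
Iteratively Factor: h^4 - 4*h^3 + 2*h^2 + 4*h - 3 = (h - 1)*(h^3 - 3*h^2 - h + 3) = (h - 3)*(h - 1)*(h^2 - 1) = (h - 3)*(h - 1)^2*(h + 1)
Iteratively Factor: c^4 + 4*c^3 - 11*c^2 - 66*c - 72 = (c - 4)*(c^3 + 8*c^2 + 21*c + 18) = (c - 4)*(c + 3)*(c^2 + 5*c + 6) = (c - 4)*(c + 3)^2*(c + 2)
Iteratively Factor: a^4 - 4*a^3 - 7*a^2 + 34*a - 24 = (a - 4)*(a^3 - 7*a + 6) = (a - 4)*(a - 2)*(a^2 + 2*a - 3) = (a - 4)*(a - 2)*(a - 1)*(a + 3)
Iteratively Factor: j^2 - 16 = (j - 4)*(j + 4)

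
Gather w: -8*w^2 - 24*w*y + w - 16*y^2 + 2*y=-8*w^2 + w*(1 - 24*y) - 16*y^2 + 2*y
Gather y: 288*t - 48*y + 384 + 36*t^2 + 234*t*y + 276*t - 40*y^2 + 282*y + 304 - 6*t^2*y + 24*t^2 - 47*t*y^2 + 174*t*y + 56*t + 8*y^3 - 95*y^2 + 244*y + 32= 60*t^2 + 620*t + 8*y^3 + y^2*(-47*t - 135) + y*(-6*t^2 + 408*t + 478) + 720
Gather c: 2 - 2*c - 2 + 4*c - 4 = 2*c - 4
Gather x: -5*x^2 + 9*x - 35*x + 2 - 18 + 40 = -5*x^2 - 26*x + 24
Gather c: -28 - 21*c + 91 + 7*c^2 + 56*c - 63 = 7*c^2 + 35*c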